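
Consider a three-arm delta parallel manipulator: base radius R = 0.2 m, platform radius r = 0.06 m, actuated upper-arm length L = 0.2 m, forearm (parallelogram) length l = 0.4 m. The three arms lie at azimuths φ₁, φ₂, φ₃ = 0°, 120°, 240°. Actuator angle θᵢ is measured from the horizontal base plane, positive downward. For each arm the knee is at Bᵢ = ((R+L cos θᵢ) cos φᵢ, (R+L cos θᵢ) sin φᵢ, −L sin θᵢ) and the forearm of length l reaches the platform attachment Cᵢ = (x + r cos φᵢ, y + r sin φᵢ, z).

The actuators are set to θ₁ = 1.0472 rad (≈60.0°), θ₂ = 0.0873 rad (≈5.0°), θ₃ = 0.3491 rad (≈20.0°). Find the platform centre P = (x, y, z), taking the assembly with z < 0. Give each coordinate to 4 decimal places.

(-0.1328, 0.0292, -0.3152)

arm 1 at φ=0.0°: ρ1 = 0.2400;  centre 1 = (0.2400, 0.0000, -0.1732)
φ2=120.0°: virtual centre (-0.1696, 0.2938, -0.0174), radius l
arm 3 at φ=240.0°: ρ3 = 0.3279;  centre 3 = (-0.1640, -0.2840, -0.0684)
|centre ₂|²−|centre ₁|² = 0.0278;  |centre ₃|²−|centre ₁|² = 0.0246
linear system: -0.8192x+0.5876y = 0.0278−0.3115z; -0.8079x+-0.5680y = 0.0246−0.2096z
Cramer: x(z) = -0.0322+0.3192z;  y(z) = 0.0024-0.0851z
quadratic in z: (1.1092)z²+(0.1722)z+(-0.0559)=0, √Δ=0.5270 → z ∈ {-0.3152, 0.1599}; z = -0.3152 (taking z<0)
x = -0.1328, y = 0.0292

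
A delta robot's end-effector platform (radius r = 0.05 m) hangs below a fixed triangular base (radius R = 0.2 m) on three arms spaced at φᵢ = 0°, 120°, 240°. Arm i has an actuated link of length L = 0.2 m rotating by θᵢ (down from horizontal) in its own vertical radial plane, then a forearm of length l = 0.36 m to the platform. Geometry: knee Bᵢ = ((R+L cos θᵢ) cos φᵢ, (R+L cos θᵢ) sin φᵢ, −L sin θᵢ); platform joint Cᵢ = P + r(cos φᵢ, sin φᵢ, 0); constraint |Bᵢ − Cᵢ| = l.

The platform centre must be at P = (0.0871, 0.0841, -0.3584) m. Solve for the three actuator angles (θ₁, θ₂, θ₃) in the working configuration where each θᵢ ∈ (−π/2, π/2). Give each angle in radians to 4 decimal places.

arm 1 (φ=0.0°): x'=0.0871, y'=0.0841
  A=0.0629, B=-0.3584, C=(l²−L²−A²−y'²−z²)/(2L)=-0.1247
  √(A²+B²)=0.3639;  θ1 = -1.3971+1.9206 ≈ 0.5235
arm 2 (φ=120.0°): x'=0.0293, y'=-0.1175
  A cos θ + B sin θ = C:  0.1207·cos θ + -0.3584·sin θ = -0.1681
  γ=atan2(-0.3584,0.1207)=-1.2459;  ψ=arccos(-0.4444)=2.0313;  θ2=γ+ψ≈0.7854
φ3=240.0° → target in arm frame (-0.1164, 0.0334)
  A=0.2664, B=-0.3584, C=(l²−L²−A²−y'²−z²)/(2L)=-0.2773
  θ3 = atan2(B,A) + arccos(C/0.4466) = 1.3092

θ₁ = 0.5235, θ₂ = 0.7854, θ₃ = 1.3092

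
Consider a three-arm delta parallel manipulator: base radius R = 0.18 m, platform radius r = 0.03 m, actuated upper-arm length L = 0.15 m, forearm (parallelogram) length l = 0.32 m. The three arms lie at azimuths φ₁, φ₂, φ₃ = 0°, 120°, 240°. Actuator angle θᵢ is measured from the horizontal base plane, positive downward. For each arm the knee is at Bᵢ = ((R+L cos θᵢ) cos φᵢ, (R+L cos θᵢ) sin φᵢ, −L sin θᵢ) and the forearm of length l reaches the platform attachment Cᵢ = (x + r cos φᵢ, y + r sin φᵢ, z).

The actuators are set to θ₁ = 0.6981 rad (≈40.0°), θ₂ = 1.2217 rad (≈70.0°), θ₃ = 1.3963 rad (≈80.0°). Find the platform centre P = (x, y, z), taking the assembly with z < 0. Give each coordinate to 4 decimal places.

S1 = (0.2649·cos0.0°, 0.2649·sin0.0°, -0.0964) = (0.2649, 0.0000, -0.0964)
arm 2 at φ=120.0°: (R−r)+L cos θ2 = 0.2013;  S2 = (-0.1007, 0.1743, -0.1410)
arm 3 at φ=240.0°: (R−r)+L cos θ3 = 0.1760;  S3 = (-0.0880, -0.1525, -0.1477)
eliminate P² terms by subtracting sphere 1 from 2 and 3
linear system: -0.7311x+0.3487y = -0.0191−-0.0891z; -0.7059x+-0.3049y = -0.0267−-0.1026z
det = 0.4690;  x = 0.0322+-0.1342z,  y = 0.0128+-0.0259z
into |P−S₁|² = l²: 1.0187z² + 0.2546z + -0.0388 = 0;  Δ = 0.2229;  z = -0.3567 or 0.1068 → z<0 root = -0.3567
x = 0.0801, y = 0.0221

(0.0801, 0.0221, -0.3567)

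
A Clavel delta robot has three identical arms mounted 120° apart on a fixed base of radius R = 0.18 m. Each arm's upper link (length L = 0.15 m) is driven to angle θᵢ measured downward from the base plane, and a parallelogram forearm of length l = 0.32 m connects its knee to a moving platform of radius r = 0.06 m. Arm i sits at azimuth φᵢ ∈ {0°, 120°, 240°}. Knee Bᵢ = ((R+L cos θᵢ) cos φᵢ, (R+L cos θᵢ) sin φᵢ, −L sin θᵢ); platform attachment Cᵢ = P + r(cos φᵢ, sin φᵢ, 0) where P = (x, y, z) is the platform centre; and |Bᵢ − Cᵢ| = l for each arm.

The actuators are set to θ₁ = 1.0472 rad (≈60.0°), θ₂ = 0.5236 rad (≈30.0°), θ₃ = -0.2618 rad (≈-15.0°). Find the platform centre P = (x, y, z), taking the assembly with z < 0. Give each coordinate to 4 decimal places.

(-0.1020, -0.0615, -0.2319)

φ1=0.0°: virtual centre (0.1950, 0.0000, -0.1299), radius l
φ2=120.0°: virtual centre (-0.1250, 0.2164, -0.0750), radius l
φ3=240.0°: virtual centre (-0.1324, -0.2294, 0.0388), radius l
subtract pairs → two planes through P
[-0.6399 0.4328 0.1098]·P = 0.0132;  [-0.6549 -0.4588 0.3375]·P = 0.0168
Cramer: x(z) = -0.0231+0.3404z;  y(z) = -0.0036+0.2496z
quadratic in z: (1.1782)z²+(0.1095)z+(-0.0380)=0, √Δ=0.4369 → z ∈ {-0.2319, 0.1389}; z = -0.2319 (taking z<0)
x = -0.1020, y = -0.0615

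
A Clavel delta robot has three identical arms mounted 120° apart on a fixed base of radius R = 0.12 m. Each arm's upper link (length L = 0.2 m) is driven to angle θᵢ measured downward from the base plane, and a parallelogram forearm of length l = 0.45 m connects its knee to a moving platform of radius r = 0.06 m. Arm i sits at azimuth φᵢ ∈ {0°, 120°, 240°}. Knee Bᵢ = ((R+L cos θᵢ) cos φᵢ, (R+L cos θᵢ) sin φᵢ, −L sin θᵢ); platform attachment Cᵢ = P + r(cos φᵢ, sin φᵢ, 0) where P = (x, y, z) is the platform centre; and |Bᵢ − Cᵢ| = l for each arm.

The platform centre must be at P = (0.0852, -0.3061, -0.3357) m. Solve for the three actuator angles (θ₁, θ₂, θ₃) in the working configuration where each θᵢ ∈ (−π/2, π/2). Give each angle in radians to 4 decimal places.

φ1=0.0° → target in arm frame (0.0852, -0.3061)
  e−x'=-0.0252;  (l²−L²−(e−x')²−y'²−z²)/2L = -0.1113
  θ1 = atan2(B,A) + arccos(C/0.3366) = 0.2621
rotate P by −φ2: (-0.3077, 0.0793, -0.3357)
  A cos θ + B sin θ = C:  0.3677·cos θ + -0.3357·sin θ = -0.2292
  √(A²+B²)=0.4979;  θ2 = -0.7399+2.0491 ≈ 1.3092
arm 3 (φ=240.0°): x'=0.2225, y'=0.2268
  A cos θ + B sin θ = C:  -0.1625·cos θ + -0.3357·sin θ = -0.0701
  √(A²+B²)=0.3730;  θ3 = -2.0216+1.7600 ≈ -0.2616

θ₁ = 0.2621, θ₂ = 1.3092, θ₃ = -0.2616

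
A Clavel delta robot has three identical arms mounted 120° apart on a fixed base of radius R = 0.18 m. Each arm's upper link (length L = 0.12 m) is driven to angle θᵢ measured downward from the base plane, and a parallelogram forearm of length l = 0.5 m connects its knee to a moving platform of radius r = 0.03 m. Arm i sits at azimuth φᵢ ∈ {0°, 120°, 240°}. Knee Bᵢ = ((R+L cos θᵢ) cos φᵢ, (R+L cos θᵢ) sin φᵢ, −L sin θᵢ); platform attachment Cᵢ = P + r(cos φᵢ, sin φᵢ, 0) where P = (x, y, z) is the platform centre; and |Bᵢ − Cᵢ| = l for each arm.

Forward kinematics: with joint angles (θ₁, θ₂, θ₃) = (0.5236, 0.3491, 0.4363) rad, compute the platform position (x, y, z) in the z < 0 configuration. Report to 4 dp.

(-0.0202, 0.0115, -0.4780)

arm 1 at φ=0.0°: e+L cos θ1 = 0.2539;  O1 = (0.2539, 0.0000, -0.0600)
arm 2 at φ=120.0°: e+L cos θ2 = 0.2628;  O2 = (-0.1314, 0.2276, -0.0410)
φ3=240.0°: virtual centre (-0.1294, -0.2241, -0.0507), radius l
subtract pairs → two planes through P
[-0.7706 0.4551 0.0379]·P = 0.0027;  [-0.7666 -0.4482 0.0186]·P = 0.0015
det = 0.6943;  x = -0.0027+0.0367z,  y = 0.0013+-0.0212z
sphere 1 gives Az²+Bz+C=0 with A=1.0018, B=0.1011, C=-0.1806;  B²−4AC=0.7338;  roots -0.4780, 0.3771;  negative root z = -0.4780
x = -0.0202, y = 0.0115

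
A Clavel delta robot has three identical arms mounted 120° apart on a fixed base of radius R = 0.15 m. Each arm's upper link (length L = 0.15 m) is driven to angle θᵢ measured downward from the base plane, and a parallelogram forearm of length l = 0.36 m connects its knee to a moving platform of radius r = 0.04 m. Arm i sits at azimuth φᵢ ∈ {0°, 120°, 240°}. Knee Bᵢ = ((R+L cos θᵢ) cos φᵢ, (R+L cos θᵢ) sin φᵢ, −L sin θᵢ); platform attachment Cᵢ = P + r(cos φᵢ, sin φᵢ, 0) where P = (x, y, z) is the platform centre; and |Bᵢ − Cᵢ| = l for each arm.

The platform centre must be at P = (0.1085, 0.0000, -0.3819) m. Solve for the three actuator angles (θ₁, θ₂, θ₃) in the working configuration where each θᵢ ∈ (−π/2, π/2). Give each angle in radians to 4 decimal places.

θ₁ = 0.3489, θ₂ = 1.0469, θ₃ = 1.0469

arm 1 (φ=0.0°): x'=0.1085, y'=0.0000
  A cos θ + B sin θ = C:  0.0015·cos θ + -0.3819·sin θ = -0.1292
  γ=atan2(-0.3819,0.0015)=-1.5669;  ψ=arccos(-0.3382)=1.9158;  θ1=γ+ψ≈0.3489
φ2=120.0° → target in arm frame (-0.0542, -0.0940)
  A cos θ + B sin θ = C:  0.1642·cos θ + -0.3819·sin θ = -0.2485
  γ=atan2(-0.3819,0.1642)=-1.1646;  ψ=arccos(-0.5978)=2.2115;  θ2=γ+ψ≈1.0469
rotate P by −φ3: (-0.0543, 0.0940, -0.3819)
  A cos θ + B sin θ = C:  0.1643·cos θ + -0.3819·sin θ = -0.2485
  √(A²+B²)=0.4157;  θ3 = -1.1646+2.2115 ≈ 1.0469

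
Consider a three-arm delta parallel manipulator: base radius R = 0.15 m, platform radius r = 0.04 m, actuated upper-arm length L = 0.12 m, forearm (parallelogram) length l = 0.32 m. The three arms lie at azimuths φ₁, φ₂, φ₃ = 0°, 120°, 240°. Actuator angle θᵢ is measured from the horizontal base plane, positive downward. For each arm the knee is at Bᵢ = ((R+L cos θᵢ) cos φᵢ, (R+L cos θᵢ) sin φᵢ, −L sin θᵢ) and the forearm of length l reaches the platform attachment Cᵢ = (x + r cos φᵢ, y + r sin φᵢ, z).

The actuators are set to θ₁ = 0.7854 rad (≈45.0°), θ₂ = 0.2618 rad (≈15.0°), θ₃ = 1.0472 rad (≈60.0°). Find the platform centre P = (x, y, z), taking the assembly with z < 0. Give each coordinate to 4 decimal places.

arm 1 at φ=0.0°: (R−r)+L cos θ1 = 0.1949;  O1 = (0.1949, 0.0000, -0.0849)
arm 2 at φ=120.0°: (R−r)+L cos θ2 = 0.2259;  O2 = (-0.1130, 0.1956, -0.0311)
O3 = (0.1700·cos240.0°, 0.1700·sin240.0°, -0.1039) = (-0.0850, -0.1472, -0.1039)
eliminate P² terms by subtracting sphere 1 from 2 and 3
linear system: -0.6156x+0.3913y = 0.0068−0.1076z; -0.5597x+-0.2944y = -0.0055−-0.0381z
Cramer: x(z) = 0.0003+0.0419z;  y(z) = 0.0180-0.2091z
sphere 1 gives Az²+Bz+C=0 with A=1.0455, B=0.1459, C=-0.0570;  B²−4AC=0.2598;  roots -0.3135, 0.1740;  negative root z = -0.3135
x = -0.0128, y = 0.0835

(-0.0128, 0.0835, -0.3135)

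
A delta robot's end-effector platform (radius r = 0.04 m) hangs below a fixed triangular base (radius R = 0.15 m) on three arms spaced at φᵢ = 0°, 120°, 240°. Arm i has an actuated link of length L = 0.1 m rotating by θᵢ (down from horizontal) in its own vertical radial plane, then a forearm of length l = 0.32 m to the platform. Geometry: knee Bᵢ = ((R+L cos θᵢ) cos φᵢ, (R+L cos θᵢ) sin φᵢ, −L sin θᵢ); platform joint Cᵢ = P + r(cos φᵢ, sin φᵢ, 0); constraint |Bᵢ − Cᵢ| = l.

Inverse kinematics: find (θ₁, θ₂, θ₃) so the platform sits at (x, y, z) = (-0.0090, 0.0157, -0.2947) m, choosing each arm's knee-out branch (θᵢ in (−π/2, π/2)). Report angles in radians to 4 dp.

θ₁ = 0.5236, θ₂ = 0.3492, θ₃ = 0.5242

arm 1 (φ=0.0°): x'=-0.0090, y'=0.0157
  e−x'=0.1190;  (l²−L²−(e−x')²−y'²−z²)/2L = -0.0443
  θ1 = atan2(B,A) + arccos(C/0.3178) = 0.5236
arm 2 (φ=120.0°): x'=0.0181, y'=-0.0001
  A=0.0919, B=-0.2947, C=(l²−L²−A²−y'²−z²)/(2L)=-0.0145
  θ2 = atan2(B,A) + arccos(C/0.3087) = 0.3492
arm 3 (φ=240.0°): x'=-0.0091, y'=-0.0156
  e−x'=0.1191;  (l²−L²−(e−x')²−y'²−z²)/2L = -0.0444
  γ=atan2(-0.2947,0.1191)=-1.1867;  ψ=arccos(-0.1396)=1.7109;  θ3=γ+ψ≈0.5242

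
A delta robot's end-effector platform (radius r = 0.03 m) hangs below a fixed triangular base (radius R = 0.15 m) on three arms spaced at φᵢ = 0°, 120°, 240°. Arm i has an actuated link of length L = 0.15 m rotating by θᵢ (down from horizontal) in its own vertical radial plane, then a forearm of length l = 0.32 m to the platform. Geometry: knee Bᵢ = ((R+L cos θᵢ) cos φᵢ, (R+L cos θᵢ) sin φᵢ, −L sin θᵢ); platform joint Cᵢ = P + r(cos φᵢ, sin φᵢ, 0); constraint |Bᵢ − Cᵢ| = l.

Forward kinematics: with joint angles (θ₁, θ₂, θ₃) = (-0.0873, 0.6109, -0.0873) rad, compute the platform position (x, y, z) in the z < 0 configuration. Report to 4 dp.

φ1=0.0°: virtual centre (0.2694, 0.0000, 0.0131), radius l
φ2=120.0°: virtual centre (-0.1214, 0.2103, -0.0860), radius l
φ3=240.0°: virtual centre (-0.1347, -0.2333, 0.0131), radius l
eliminate P² terms by subtracting sphere 1 from 2 and 3
linear system: -0.7817x+0.4207y = -0.0064−-0.1982z; -0.8083x+-0.4667y = 0.0000−0.0000z
det = 0.7048;  x = 0.0042+-0.1313z,  y = -0.0073+0.2273z
quadratic in z: (1.0689)z²+(0.0401)z+(-0.0318)=0, √Δ=0.3711 → z ∈ {-0.1924, 0.1548}; z = -0.1924 (taking z<0)
x = 0.0295, y = -0.0510

(0.0295, -0.0510, -0.1924)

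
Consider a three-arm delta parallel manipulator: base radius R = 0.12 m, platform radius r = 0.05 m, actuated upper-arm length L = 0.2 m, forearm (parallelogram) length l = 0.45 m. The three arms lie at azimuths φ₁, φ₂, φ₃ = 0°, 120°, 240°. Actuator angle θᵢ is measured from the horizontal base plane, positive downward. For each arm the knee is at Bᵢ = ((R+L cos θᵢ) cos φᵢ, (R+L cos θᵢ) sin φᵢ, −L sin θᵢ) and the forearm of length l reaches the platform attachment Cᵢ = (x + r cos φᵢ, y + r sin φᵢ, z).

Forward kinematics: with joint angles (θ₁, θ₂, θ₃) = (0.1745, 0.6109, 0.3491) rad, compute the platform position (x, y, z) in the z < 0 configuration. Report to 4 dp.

(0.0686, -0.0532, -0.4351)

arm 1 at φ=0.0°: e+L cos θ1 = 0.2670;  centre 1 = (0.2670, 0.0000, -0.0347)
φ2=120.0°: virtual centre (-0.1169, 0.2025, -0.1147), radius l
arm 3 at φ=240.0°: e+L cos θ3 = 0.2579;  centre 3 = (-0.1290, -0.2234, -0.0684)
eliminate P² terms by subtracting sphere 1 from 2 and 3
linear system: -0.7678x+0.4050y = -0.0046−-0.1600z; -0.7919x+-0.4468y = -0.0013−-0.0674z
det = 0.6637;  x = 0.0039+-0.1488z,  y = -0.0041+0.1130z
sphere 1 gives Az²+Bz+C=0 with A=1.0349, B=0.1468, C=-0.1321;  B²−4AC=0.5683;  roots -0.4351, 0.2933;  negative root z = -0.4351
x = 0.0686, y = -0.0532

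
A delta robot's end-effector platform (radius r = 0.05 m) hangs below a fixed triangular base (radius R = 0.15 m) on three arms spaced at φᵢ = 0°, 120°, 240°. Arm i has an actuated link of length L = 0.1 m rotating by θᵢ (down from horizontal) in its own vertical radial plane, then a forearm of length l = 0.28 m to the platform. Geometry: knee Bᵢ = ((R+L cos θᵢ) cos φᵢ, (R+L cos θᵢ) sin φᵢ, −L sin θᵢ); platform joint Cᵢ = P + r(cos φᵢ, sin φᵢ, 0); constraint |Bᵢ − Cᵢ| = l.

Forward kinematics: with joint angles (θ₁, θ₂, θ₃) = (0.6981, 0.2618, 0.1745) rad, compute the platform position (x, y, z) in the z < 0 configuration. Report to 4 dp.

φ1=0.0°: virtual centre (0.1766, 0.0000, -0.0643), radius l
centre 2 = (0.1966·cos120.0°, 0.1966·sin120.0°, -0.0259) = (-0.0983, 0.1703, -0.0259)
centre 3 = (0.1985·cos240.0°, 0.1985·sin240.0°, -0.0174) = (-0.0992, -0.1719, -0.0174)
|centre ₂|²−|centre ₁|² = 0.0040;  |centre ₃|²−|centre ₁|² = 0.0044
plane₁₂: -0.5498x+0.3405y+0.0768z = 0.0040
det = 0.3769;  x = -0.0076+0.1548z,  y = -0.0005+0.0245z
sphere 1 gives Az²+Bz+C=0 with A=1.0246, B=0.0715, C=-0.0403;  B²−4AC=0.1704;  roots -0.2363, 0.1666;  negative root z = -0.2363
x = -0.0442, y = -0.0063

(-0.0442, -0.0063, -0.2363)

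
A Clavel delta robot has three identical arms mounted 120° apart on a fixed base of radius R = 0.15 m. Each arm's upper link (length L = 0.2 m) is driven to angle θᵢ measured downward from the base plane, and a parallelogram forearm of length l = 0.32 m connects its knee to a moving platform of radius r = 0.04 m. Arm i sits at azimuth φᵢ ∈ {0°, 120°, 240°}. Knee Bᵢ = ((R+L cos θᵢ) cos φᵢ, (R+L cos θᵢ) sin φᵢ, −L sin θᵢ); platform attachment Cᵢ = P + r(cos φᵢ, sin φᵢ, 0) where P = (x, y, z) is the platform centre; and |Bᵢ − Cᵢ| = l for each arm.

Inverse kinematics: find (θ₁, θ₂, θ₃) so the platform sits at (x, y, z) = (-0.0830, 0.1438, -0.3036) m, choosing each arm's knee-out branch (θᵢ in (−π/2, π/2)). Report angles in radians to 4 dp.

rotate P by −φ1: (-0.0830, 0.1438, -0.3036)
  A cos θ + B sin θ = C:  0.1930·cos θ + -0.3036·sin θ = -0.2193
  θ1 = atan2(B,A) + arccos(C/0.3598) = 1.2216
φ2=120.0° → target in arm frame (0.1660, 0.0000)
  A=-0.0560, B=-0.3036, C=(l²−L²−A²−y'²−z²)/(2L)=-0.0823
  √(A²+B²)=0.3087;  θ2 = -1.7533+1.8406 ≈ 0.0873
rotate P by −φ3: (-0.0830, -0.1438, -0.3036)
  A=0.1930, B=-0.3036, C=(l²−L²−A²−y'²−z²)/(2L)=-0.2193
  γ=atan2(-0.3036,0.1930)=-1.0045;  ψ=arccos(-0.6095)=2.2262;  θ3=γ+ψ≈1.2217

θ₁ = 1.2216, θ₂ = 0.0873, θ₃ = 1.2217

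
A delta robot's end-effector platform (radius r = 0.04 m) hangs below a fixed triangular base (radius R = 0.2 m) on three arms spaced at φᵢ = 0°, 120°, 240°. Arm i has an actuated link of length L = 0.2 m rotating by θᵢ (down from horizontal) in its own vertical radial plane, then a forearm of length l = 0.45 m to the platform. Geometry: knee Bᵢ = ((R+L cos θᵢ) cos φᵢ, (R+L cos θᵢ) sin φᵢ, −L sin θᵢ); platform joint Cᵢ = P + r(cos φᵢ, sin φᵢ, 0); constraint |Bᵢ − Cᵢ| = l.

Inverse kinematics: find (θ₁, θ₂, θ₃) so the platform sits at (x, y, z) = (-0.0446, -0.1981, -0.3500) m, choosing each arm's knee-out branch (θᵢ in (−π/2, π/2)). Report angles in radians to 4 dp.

θ₁ = 0.7853, θ₂ = 1.1344, θ₃ = -0.3494

arm 1 (φ=0.0°): x'=-0.0446, y'=-0.1981
  e−x'=0.2046;  (l²−L²−(e−x')²−y'²−z²)/2L = -0.1028
  γ=atan2(-0.3500,0.2046)=-1.0418;  ψ=arccos(-0.2535)=1.8271;  θ1=γ+ψ≈0.7853
arm 2 (φ=120.0°): x'=-0.1493, y'=0.1377
  A cos θ + B sin θ = C:  0.3093·cos θ + -0.3500·sin θ = -0.1865
  √(A²+B²)=0.4671;  θ2 = -0.8471+1.9815 ≈ 1.1344
rotate P by −φ3: (0.1939, 0.0604, -0.3500)
  A=-0.0339, B=-0.3500, C=(l²−L²−A²−y'²−z²)/(2L)=0.0880
  √(A²+B²)=0.3516;  θ3 = -1.6672+1.3178 ≈ -0.3494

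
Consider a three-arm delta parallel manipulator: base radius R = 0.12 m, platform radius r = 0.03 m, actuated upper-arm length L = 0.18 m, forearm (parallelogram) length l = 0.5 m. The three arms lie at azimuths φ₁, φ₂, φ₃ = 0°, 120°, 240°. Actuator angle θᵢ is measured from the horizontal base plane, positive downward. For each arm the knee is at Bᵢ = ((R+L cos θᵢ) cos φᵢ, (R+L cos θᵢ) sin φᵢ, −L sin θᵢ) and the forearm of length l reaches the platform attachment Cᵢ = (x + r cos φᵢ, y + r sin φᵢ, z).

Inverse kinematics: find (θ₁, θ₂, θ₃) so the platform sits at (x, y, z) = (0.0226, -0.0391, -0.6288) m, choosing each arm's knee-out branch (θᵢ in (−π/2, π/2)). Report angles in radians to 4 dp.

rotate P by −φ1: (0.0226, -0.0391, -0.6288)
  A=0.0674, B=-0.6288, C=(l²−L²−A²−y'²−z²)/(2L)=-0.5107
  θ1 = atan2(B,A) + arccos(C/0.6324) = 1.0468
arm 2 (φ=120.0°): x'=-0.0452, y'=0.0000
  e−x'=0.1352;  (l²−L²−(e−x')²−y'²−z²)/2L = -0.5446
  √(A²+B²)=0.6432;  θ2 = -1.3591+2.5807 ≈ 1.2216
rotate P by −φ3: (0.0226, 0.0391, -0.6288)
  e−x'=0.0674;  (l²−L²−(e−x')²−y'²−z²)/2L = -0.5107
  √(A²+B²)=0.6324;  θ3 = -1.4640+2.5109 ≈ 1.0469

θ₁ = 1.0468, θ₂ = 1.2216, θ₃ = 1.0469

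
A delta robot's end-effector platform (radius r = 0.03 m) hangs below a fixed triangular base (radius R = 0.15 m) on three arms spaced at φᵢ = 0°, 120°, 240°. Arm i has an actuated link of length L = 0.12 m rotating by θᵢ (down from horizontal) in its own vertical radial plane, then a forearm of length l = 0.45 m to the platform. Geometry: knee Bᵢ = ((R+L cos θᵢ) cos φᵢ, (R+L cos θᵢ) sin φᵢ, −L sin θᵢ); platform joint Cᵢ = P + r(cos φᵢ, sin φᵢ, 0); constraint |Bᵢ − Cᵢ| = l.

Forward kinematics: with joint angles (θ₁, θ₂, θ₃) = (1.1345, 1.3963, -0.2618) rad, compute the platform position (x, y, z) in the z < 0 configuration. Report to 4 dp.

O1 = (0.1707·cos0.0°, 0.1707·sin0.0°, -0.1088) = (0.1707, 0.0000, -0.1088)
φ2=120.0°: virtual centre (-0.0704, 0.1220, -0.1182), radius l
O3 = (0.2359·cos240.0°, 0.2359·sin240.0°, 0.0311) = (-0.1180, -0.2043, 0.0311)
eliminate P² terms by subtracting sphere 1 from 2 and 3
linear system: -0.4823x+0.2439y = -0.0072−-0.0188z; -0.5773x+-0.4086y = 0.0156−0.2796z
Cramer: x(z) = -0.0026+0.1791z;  y(z) = -0.0346+0.4313z
sphere 1 gives Az²+Bz+C=0 with A=1.2181, B=0.1256, C=-0.1594;  B²−4AC=0.7926;  roots -0.4170, 0.3139;  negative root z = -0.4170
x = -0.0773, y = -0.2144

(-0.0773, -0.2144, -0.4170)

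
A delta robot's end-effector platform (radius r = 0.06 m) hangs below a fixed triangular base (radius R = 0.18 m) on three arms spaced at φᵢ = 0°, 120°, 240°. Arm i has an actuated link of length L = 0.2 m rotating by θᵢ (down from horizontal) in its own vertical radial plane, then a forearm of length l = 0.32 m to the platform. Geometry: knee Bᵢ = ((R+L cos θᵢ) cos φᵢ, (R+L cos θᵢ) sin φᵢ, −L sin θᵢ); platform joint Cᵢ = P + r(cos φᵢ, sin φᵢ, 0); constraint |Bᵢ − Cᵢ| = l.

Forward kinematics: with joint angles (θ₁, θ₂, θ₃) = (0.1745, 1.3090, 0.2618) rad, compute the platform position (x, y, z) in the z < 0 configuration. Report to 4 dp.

arm 1 at φ=0.0°: ρ1 = 0.3170;  O1 = (0.3170, 0.0000, -0.0347)
arm 2 at φ=120.0°: ρ2 = 0.1718;  O2 = (-0.0859, 0.1488, -0.1932)
φ3=240.0°: virtual centre (-0.1566, -0.2712, -0.0518), radius l
subtract pairs → two planes through P
plane₁₂: -0.8057x+0.2975y+-0.3169z = -0.0348
det = 0.7188;  x = 0.0267+-0.2533z,  y = -0.0449+0.3794z
quadratic in z: (1.2081)z²+(0.1824)z+(-0.0149)=0, √Δ=0.3245 → z ∈ {-0.2098, 0.0588}; z = -0.2098 (taking z<0)
x = 0.0798, y = -0.1245

(0.0798, -0.1245, -0.2098)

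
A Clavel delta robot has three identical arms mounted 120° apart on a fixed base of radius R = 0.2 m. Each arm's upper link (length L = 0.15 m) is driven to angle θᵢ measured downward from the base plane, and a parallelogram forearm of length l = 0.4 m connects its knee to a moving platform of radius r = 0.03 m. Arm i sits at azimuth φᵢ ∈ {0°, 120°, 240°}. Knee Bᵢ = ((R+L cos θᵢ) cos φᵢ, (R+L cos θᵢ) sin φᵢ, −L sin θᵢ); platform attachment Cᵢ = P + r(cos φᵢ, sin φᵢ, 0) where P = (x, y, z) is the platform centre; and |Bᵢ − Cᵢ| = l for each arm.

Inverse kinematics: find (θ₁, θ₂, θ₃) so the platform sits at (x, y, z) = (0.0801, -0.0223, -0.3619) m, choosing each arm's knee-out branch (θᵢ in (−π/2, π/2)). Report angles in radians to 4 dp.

arm 1 (φ=0.0°): x'=0.0801, y'=-0.0223
  A=0.0899, B=-0.3619, C=(l²−L²−A²−y'²−z²)/(2L)=-0.0068
  √(A²+B²)=0.3729;  θ1 = -1.3273+1.5891 ≈ 0.2618
rotate P by −φ2: (-0.0594, -0.0582, -0.3619)
  A cos θ + B sin θ = C:  0.2294·cos θ + -0.3619·sin θ = -0.1649
  γ=atan2(-0.3619,0.2294)=-1.0059;  ψ=arccos(-0.3849)=1.9658;  θ2=γ+ψ≈0.9599
arm 3 (φ=240.0°): x'=-0.0207, y'=0.0805
  A cos θ + B sin θ = C:  0.1907·cos θ + -0.3619·sin θ = -0.1211
  √(A²+B²)=0.4091;  θ3 = -1.0857+1.8714 ≈ 0.7856

θ₁ = 0.2618, θ₂ = 0.9599, θ₃ = 0.7856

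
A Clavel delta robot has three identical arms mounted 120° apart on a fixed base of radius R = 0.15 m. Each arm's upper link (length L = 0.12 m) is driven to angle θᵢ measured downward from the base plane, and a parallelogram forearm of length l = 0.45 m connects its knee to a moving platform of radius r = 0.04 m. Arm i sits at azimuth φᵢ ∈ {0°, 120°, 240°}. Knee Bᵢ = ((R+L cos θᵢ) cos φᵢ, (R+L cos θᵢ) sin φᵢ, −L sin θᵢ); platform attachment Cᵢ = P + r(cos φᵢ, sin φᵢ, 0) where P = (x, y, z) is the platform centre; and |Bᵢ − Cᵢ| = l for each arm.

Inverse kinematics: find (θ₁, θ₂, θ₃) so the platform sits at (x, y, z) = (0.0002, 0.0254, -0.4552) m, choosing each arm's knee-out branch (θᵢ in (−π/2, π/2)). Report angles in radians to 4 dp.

θ₁ = 0.5237, θ₂ = 0.4366, θ₃ = 0.6111

rotate P by −φ1: (0.0002, 0.0254, -0.4552)
  A cos θ + B sin θ = C:  0.1098·cos θ + -0.4552·sin θ = -0.1325
  √(A²+B²)=0.4683;  θ1 = -1.3341+1.8578 ≈ 0.5237
arm 2 (φ=120.0°): x'=0.0219, y'=-0.0129
  A cos θ + B sin θ = C:  0.0881·cos θ + -0.4552·sin θ = -0.1126
  θ2 = atan2(B,A) + arccos(C/0.4636) = 0.4366
rotate P by −φ3: (-0.0221, -0.0125, -0.4552)
  e−x'=0.1321;  (l²−L²−(e−x')²−y'²−z²)/2L = -0.1530
  γ=atan2(-0.4552,0.1321)=-1.2884;  ψ=arccos(-0.3227)=1.8994;  θ3=γ+ψ≈0.6111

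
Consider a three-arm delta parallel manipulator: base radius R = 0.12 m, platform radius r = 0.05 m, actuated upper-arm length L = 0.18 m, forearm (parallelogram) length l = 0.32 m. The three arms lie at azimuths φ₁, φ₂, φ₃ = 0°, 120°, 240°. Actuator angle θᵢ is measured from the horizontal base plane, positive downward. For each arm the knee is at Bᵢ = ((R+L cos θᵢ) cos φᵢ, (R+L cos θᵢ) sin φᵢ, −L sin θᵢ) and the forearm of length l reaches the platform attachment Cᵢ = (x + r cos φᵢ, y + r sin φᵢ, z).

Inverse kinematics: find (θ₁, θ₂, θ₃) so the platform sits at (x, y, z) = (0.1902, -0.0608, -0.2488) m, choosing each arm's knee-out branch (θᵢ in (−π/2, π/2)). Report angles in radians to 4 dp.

θ₁ = -0.3489, θ₂ = 1.2218, θ₃ = 0.8729

φ1=0.0° → target in arm frame (0.1902, -0.0608)
  e−x'=-0.1202;  (l²−L²−(e−x')²−y'²−z²)/2L = -0.0279
  θ1 = atan2(B,A) + arccos(C/0.2763) = -0.3489
φ2=120.0° → target in arm frame (-0.1478, -0.1343)
  e−x'=0.2178;  (l²−L²−(e−x')²−y'²−z²)/2L = -0.1593
  γ=atan2(-0.2488,0.2178)=-0.8518;  ψ=arccos(-0.4819)=2.0736;  θ2=γ+ψ≈1.2218
arm 3 (φ=240.0°): x'=-0.0424, y'=0.1951
  A=0.1124, B=-0.2488, C=(l²−L²−A²−y'²−z²)/(2L)=-0.1184
  γ=atan2(-0.2488,0.1124)=-1.1463;  ψ=arccos(-0.4336)=2.0193;  θ3=γ+ψ≈0.8729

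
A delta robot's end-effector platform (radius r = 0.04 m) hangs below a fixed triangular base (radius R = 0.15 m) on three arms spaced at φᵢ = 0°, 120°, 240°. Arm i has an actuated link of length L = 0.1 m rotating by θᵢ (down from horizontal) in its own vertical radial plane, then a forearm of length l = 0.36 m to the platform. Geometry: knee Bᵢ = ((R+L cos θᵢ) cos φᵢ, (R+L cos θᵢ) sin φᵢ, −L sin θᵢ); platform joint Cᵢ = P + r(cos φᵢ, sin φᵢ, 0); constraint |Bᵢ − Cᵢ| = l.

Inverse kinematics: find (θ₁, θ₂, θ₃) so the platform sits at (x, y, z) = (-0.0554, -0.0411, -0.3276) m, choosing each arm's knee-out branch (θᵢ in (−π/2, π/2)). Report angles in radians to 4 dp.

θ₁ = 0.6980, θ₂ = 0.4363, θ₃ = 0.0000

φ1=0.0° → target in arm frame (-0.0554, -0.0411)
  A=0.1654, B=-0.3276, C=(l²−L²−A²−y'²−z²)/(2L)=-0.0838
  θ1 = atan2(B,A) + arccos(C/0.3670) = 0.6980
arm 2 (φ=120.0°): x'=-0.0079, y'=0.0685
  A cos θ + B sin θ = C:  0.1179·cos θ + -0.3276·sin θ = -0.0316
  θ2 = atan2(B,A) + arccos(C/0.3482) = 0.4363
φ3=240.0° → target in arm frame (0.0633, -0.0274)
  A=0.0467, B=-0.3276, C=(l²−L²−A²−y'²−z²)/(2L)=0.0467
  θ3 = atan2(B,A) + arccos(C/0.3309) = 0.0000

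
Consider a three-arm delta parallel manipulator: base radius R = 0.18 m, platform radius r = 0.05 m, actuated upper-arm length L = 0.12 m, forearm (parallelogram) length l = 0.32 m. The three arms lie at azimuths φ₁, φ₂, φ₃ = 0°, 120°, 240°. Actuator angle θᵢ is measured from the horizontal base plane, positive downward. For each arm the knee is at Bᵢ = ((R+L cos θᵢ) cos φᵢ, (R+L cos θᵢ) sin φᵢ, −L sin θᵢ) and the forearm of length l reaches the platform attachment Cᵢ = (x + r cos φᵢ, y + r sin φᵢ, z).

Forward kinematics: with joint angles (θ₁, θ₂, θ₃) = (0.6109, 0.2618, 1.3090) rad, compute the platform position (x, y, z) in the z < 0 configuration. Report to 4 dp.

(0.0256, 0.1049, -0.2931)

S1 = (0.2283·cos0.0°, 0.2283·sin0.0°, -0.0688) = (0.2283, 0.0000, -0.0688)
arm 2 at φ=120.0°: (R−r)+L cos θ2 = 0.2459;  S2 = (-0.1230, 0.2130, -0.0311)
φ3=240.0°: virtual centre (-0.0805, -0.1395, -0.1159), radius l
subtract pairs → two planes through P
[-0.7025 0.4259 0.0755]·P = 0.0046;  [-0.6176 -0.2790 -0.0942]·P = -0.0175
det = 0.4590;  x = 0.0134+-0.0415z,  y = 0.0329+-0.2457z
quadratic in z: (1.0621)z²+(0.1393)z+(-0.0504)=0, √Δ=0.4833 → z ∈ {-0.2931, 0.1619}; z = -0.2931 (taking z<0)
x = 0.0256, y = 0.1049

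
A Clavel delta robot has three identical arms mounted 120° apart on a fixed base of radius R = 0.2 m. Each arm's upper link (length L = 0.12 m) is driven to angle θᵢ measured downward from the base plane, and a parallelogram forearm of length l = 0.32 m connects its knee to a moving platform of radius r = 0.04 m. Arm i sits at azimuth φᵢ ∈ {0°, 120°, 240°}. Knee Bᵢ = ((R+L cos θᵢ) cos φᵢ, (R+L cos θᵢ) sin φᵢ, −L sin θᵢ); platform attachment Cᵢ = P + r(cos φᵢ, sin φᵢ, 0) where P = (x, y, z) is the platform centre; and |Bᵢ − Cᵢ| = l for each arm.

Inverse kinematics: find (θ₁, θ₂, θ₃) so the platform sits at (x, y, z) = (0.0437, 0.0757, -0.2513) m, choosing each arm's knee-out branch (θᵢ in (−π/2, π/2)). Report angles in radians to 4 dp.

rotate P by −φ1: (0.0437, 0.0757, -0.2513)
  A cos θ + B sin θ = C:  0.1163·cos θ + -0.2513·sin θ = 0.0233
  √(A²+B²)=0.2769;  θ1 = -1.1374+1.4866 ≈ 0.3492
arm 2 (φ=120.0°): x'=0.0437, y'=-0.0757
  A=0.1163, B=-0.2513, C=(l²−L²−A²−y'²−z²)/(2L)=0.0233
  √(A²+B²)=0.2769;  θ2 = -1.1374+1.4865 ≈ 0.3491
φ3=240.0° → target in arm frame (-0.0874, 0.0000)
  A cos θ + B sin θ = C:  0.2474·cos θ + -0.2513·sin θ = -0.1515
  θ3 = atan2(B,A) + arccos(C/0.3527) = 1.2217

θ₁ = 0.3492, θ₂ = 0.3491, θ₃ = 1.2217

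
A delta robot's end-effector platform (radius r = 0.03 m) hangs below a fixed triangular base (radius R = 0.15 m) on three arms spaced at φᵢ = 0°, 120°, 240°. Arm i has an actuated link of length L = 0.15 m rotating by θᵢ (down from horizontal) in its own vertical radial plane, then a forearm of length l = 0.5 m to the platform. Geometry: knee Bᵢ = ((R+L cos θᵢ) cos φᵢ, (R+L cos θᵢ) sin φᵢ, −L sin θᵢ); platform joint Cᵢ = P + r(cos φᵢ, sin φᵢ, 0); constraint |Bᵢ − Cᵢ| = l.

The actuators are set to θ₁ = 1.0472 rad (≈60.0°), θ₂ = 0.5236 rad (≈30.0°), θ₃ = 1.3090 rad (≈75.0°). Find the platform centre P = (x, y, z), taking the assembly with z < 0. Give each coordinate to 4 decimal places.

φ1=0.0°: virtual centre (0.1950, 0.0000, -0.1299), radius l
arm 2 at φ=120.0°: e+L cos θ2 = 0.2499;  centre 2 = (-0.1250, 0.2164, -0.0750)
φ3=240.0°: virtual centre (-0.0794, -0.1375, -0.1449), radius l
|centre ₂|²−|centre ₁|² = 0.0132;  |centre ₃|²−|centre ₁|² = -0.0087
linear system: -0.6399x+0.4328y = 0.0132−0.1098z; -0.5488x+-0.2751y = -0.0087−-0.0300z
Cramer: x(z) = 0.0003+0.0417z;  y(z) = 0.0309-0.1921z
sphere 1 gives Az²+Bz+C=0 with A=1.0386, B=0.2317, C=-0.1943;  B²−4AC=0.8608;  roots -0.5582, 0.3351;  negative root z = -0.5582
x = -0.0229, y = 0.1381

(-0.0229, 0.1381, -0.5582)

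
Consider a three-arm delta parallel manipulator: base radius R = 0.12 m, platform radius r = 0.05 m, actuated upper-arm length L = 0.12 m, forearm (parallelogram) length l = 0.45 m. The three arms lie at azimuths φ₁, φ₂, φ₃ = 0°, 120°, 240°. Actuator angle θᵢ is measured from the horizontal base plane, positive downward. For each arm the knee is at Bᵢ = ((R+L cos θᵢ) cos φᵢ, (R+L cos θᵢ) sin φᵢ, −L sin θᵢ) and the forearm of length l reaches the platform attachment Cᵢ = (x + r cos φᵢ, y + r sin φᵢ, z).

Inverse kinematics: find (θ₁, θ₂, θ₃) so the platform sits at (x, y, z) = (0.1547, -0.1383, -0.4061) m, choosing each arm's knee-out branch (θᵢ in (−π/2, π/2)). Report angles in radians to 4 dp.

φ1=0.0° → target in arm frame (0.1547, -0.1383)
  e−x'=-0.0847;  (l²−L²−(e−x')²−y'²−z²)/2L = -0.0130
  θ1 = atan2(B,A) + arccos(C/0.4148) = -0.1743
φ2=120.0° → target in arm frame (-0.1971, -0.0648)
  A=0.2671, B=-0.4061, C=(l²−L²−A²−y'²−z²)/(2L)=-0.2182
  γ=atan2(-0.4061,0.2671)=-0.9890;  ψ=arccos(-0.4489)=2.0364;  θ2=γ+ψ≈1.0474
arm 3 (φ=240.0°): x'=0.0424, y'=0.2031
  A=0.0276, B=-0.4061, C=(l²−L²−A²−y'²−z²)/(2L)=-0.0785
  θ3 = atan2(B,A) + arccos(C/0.4070) = 0.2619

θ₁ = -0.1743, θ₂ = 1.0474, θ₃ = 0.2619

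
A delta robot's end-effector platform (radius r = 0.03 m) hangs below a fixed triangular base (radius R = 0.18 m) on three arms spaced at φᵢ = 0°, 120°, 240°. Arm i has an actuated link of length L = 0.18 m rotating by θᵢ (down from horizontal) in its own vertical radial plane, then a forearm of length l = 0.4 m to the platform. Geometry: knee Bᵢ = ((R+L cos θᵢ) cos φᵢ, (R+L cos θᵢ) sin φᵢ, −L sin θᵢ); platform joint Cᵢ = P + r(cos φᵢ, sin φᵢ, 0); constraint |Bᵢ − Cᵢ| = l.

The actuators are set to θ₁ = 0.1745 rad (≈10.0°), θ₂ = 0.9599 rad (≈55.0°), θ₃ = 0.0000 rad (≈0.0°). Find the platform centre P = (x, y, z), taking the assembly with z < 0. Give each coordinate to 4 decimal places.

φ1=0.0°: virtual centre (0.3273, 0.0000, -0.0313), radius l
arm 2 at φ=120.0°: e+L cos θ2 = 0.2532;  centre 2 = (-0.1266, 0.2193, -0.1474)
arm 3 at φ=240.0°: e+L cos θ3 = 0.3300;  centre 3 = (-0.1650, -0.2858, 0.0000)
eliminate P² terms by subtracting sphere 1 from 2 and 3
linear system: -0.9078x+0.4386y = -0.0222−-0.2324z; -0.9845x+-0.5716y = 0.0008−0.0625z
det = 0.9507;  x = 0.0130+-0.1109z,  y = -0.0238+0.3003z
into |P−centre ₁|² = l²: 1.1025z² + 0.1179z + -0.0597 = 0;  Δ = 0.2771;  z = -0.2922 or 0.1852 → z<0 root = -0.2922
x = 0.0454, y = -0.1115

(0.0454, -0.1115, -0.2922)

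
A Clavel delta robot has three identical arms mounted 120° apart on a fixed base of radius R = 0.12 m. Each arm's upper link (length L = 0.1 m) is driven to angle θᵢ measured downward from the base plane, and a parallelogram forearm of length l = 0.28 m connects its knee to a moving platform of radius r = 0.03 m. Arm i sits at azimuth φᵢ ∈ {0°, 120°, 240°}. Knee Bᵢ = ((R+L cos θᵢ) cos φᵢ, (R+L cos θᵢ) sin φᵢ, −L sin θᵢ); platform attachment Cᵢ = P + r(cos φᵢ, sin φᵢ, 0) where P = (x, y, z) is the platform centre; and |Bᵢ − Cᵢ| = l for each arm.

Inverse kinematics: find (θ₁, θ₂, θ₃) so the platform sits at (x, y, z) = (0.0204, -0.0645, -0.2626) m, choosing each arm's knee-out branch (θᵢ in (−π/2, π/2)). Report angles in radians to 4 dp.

φ1=0.0° → target in arm frame (0.0204, -0.0645)
  e−x'=0.0696;  (l²−L²−(e−x')²−y'²−z²)/2L = -0.0478
  γ=atan2(-0.2626,0.0696)=-1.3117;  ψ=arccos(-0.1760)=1.7477;  θ1=γ+ψ≈0.4360
φ2=120.0° → target in arm frame (-0.0661, 0.0146)
  e−x'=0.1561;  (l²−L²−(e−x')²−y'²−z²)/2L = -0.1256
  θ2 = atan2(B,A) + arccos(C/0.3055) = 0.9600
arm 3 (φ=240.0°): x'=0.0457, y'=0.0499
  A cos θ + B sin θ = C:  0.0443·cos θ + -0.2626·sin θ = -0.0251
  γ=atan2(-0.2626,0.0443)=-1.4035;  ψ=arccos(-0.0942)=1.6651;  θ3=γ+ψ≈0.2616

θ₁ = 0.4360, θ₂ = 0.9600, θ₃ = 0.2616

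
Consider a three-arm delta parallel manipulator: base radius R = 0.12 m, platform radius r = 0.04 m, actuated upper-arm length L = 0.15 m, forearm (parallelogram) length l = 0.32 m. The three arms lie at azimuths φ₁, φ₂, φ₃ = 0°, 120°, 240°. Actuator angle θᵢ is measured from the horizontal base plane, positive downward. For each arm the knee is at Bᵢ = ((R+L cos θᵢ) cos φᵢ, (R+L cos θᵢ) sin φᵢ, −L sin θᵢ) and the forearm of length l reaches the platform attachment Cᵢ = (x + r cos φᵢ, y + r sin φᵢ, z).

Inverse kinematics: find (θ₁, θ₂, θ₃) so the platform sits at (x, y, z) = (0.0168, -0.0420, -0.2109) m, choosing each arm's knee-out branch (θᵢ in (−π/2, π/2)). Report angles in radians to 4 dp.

θ₁ = -0.1746, θ₂ = 0.2614, θ₃ = -0.2618

φ1=0.0° → target in arm frame (0.0168, -0.0420)
  A cos θ + B sin θ = C:  0.0632·cos θ + -0.2109·sin θ = 0.0989
  √(A²+B²)=0.2202;  θ1 = -1.2796+1.1050 ≈ -0.1746
φ2=120.0° → target in arm frame (-0.0448, 0.0065)
  e−x'=0.1248;  (l²−L²−(e−x')²−y'²−z²)/2L = 0.0660
  γ=atan2(-0.2109,0.1248)=-1.0366;  ψ=arccos(0.2695)=1.2979;  θ2=γ+ψ≈0.2614
φ3=240.0° → target in arm frame (0.0280, 0.0355)
  A=0.0520, B=-0.2109, C=(l²−L²−A²−y'²−z²)/(2L)=0.1048
  √(A²+B²)=0.2172;  θ3 = -1.3289+1.0672 ≈ -0.2618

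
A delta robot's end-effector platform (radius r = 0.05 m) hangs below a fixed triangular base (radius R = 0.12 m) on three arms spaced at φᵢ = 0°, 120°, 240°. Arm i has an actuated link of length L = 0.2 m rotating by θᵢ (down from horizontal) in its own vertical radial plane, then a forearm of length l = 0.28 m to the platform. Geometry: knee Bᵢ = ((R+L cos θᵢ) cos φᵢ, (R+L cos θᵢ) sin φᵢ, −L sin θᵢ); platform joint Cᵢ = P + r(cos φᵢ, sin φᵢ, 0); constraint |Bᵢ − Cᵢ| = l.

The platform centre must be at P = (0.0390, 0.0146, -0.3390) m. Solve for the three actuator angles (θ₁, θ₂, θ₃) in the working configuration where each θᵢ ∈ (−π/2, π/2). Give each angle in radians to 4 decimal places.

θ₁ = 0.6984, θ₂ = 0.8727, θ₃ = 0.9601

arm 1 (φ=0.0°): x'=0.0390, y'=0.0146
  e−x'=0.0310;  (l²−L²−(e−x')²−y'²−z²)/2L = -0.1942
  θ1 = atan2(B,A) + arccos(C/0.3404) = 0.6984
arm 2 (φ=120.0°): x'=-0.0069, y'=-0.0411
  e−x'=0.0769;  (l²−L²−(e−x')²−y'²−z²)/2L = -0.2103
  √(A²+B²)=0.3476;  θ2 = -1.3479+2.2205 ≈ 0.8727
rotate P by −φ3: (-0.0321, 0.0265, -0.3390)
  e−x'=0.1021;  (l²−L²−(e−x')²−y'²−z²)/2L = -0.2191
  √(A²+B²)=0.3541;  θ3 = -1.2781+2.2382 ≈ 0.9601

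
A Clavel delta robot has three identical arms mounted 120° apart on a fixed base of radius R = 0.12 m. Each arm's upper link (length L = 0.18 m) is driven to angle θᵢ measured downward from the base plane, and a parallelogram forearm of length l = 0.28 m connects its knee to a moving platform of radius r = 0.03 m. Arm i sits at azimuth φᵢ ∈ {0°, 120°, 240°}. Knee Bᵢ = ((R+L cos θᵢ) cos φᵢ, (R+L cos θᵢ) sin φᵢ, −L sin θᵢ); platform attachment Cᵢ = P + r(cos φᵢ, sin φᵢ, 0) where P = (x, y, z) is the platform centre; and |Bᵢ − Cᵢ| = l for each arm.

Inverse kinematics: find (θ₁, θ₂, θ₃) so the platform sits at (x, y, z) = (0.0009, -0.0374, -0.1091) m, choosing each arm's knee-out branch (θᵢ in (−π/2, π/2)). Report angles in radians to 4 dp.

arm 1 (φ=0.0°): x'=0.0009, y'=-0.0374
  A=0.0891, B=-0.1091, C=(l²−L²−A²−y'²−z²)/(2L)=0.0688
  γ=atan2(-0.1091,0.0891)=-0.8860;  ψ=arccos(0.4883)=1.0607;  θ1=γ+ψ≈0.1747
φ2=120.0° → target in arm frame (-0.0328, 0.0179)
  e−x'=0.1228;  (l²−L²−(e−x')²−y'²−z²)/2L = 0.0519
  γ=atan2(-0.1091,0.1228)=-0.7262;  ψ=arccos(0.3159)=1.2493;  θ2=γ+ψ≈0.5231
φ3=240.0° → target in arm frame (0.0319, 0.0195)
  e−x'=0.0581;  (l²−L²−(e−x')²−y'²−z²)/2L = 0.0843
  γ=atan2(-0.1091,0.0581)=-1.0817;  ψ=arccos(0.6821)=0.8202;  θ3=γ+ψ≈-0.2615

θ₁ = 0.1747, θ₂ = 0.5231, θ₃ = -0.2615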